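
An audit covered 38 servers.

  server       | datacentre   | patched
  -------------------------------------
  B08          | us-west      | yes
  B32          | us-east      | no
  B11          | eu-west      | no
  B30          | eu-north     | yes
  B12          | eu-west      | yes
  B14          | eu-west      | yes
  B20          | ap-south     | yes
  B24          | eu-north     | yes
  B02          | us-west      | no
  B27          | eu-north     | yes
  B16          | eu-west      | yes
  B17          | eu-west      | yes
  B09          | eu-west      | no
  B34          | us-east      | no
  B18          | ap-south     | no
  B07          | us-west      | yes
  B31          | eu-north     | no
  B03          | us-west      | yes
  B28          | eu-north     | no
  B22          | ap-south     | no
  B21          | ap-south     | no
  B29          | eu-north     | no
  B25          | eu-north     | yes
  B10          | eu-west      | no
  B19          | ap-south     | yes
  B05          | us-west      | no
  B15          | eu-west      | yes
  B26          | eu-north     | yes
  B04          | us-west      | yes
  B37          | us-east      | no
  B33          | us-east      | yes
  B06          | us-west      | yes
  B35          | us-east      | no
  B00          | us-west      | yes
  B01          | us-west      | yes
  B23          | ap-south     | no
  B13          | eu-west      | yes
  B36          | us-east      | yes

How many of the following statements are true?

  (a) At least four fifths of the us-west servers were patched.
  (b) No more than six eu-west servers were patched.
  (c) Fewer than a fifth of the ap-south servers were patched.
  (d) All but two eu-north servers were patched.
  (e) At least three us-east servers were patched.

(a) us-west: |A| = 9, |A ∩ B| = 7; needs |A ∩ B| / |A| ≥ 4/5 — false.
(b) eu-west: |A| = 9, |A ∩ B| = 6; needs |A ∩ B| ≤ 6 — true.
(c) ap-south: |A| = 6, |A ∩ B| = 2; needs |A ∩ B| / |A| < 1/5 — false.
(d) eu-north: |A| = 8, |A ∩ B| = 5; needs |A ∖ B| = 2 — false.
(e) us-east: |A| = 6, |A ∩ B| = 2; needs |A ∩ B| ≥ 3 — false.

1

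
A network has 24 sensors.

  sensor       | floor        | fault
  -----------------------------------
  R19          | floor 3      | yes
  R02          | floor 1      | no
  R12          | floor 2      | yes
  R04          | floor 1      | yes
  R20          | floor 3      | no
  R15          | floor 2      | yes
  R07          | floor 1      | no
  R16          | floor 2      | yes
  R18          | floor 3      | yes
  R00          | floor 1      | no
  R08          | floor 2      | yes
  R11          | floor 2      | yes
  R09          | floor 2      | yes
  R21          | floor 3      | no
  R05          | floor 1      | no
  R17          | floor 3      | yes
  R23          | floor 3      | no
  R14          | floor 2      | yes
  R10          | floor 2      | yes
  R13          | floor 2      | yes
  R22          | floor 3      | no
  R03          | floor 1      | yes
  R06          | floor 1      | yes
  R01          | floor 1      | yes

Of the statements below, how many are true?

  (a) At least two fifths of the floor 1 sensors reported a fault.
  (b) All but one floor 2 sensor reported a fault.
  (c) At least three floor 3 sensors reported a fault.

(a) floor 1: |A| = 8, |A ∩ B| = 4; needs |A ∩ B| / |A| ≥ 2/5 — true.
(b) floor 2: |A| = 9, |A ∩ B| = 9; needs |A ∖ B| = 1 — false.
(c) floor 3: |A| = 7, |A ∩ B| = 3; needs |A ∩ B| ≥ 3 — true.

2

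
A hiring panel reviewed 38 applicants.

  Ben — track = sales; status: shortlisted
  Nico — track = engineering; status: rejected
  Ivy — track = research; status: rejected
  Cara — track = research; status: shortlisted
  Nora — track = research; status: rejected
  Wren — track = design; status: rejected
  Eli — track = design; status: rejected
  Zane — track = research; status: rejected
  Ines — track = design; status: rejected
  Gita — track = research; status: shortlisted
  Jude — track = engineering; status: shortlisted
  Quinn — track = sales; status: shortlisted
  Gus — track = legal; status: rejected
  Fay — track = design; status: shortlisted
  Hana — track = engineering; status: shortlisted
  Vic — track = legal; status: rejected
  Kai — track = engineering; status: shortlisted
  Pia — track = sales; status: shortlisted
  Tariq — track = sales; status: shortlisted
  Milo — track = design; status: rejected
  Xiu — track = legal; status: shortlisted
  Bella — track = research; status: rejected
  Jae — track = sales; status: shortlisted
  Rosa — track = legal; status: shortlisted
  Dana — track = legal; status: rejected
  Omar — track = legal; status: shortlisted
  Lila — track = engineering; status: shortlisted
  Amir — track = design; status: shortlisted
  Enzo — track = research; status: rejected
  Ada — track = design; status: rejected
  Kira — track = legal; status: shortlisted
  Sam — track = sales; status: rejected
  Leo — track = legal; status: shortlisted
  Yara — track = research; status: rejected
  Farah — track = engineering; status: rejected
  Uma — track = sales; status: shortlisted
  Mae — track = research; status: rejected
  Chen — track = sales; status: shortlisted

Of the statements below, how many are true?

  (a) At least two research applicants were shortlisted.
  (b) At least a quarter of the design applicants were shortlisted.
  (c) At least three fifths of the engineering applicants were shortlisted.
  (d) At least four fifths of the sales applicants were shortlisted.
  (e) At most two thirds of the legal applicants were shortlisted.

(a) research: |A| = 9, |A ∩ B| = 2; needs |A ∩ B| ≥ 2 — true.
(b) design: |A| = 7, |A ∩ B| = 2; needs |A ∩ B| / |A| ≥ 1/4 — true.
(c) engineering: |A| = 6, |A ∩ B| = 4; needs |A ∩ B| / |A| ≥ 3/5 — true.
(d) sales: |A| = 8, |A ∩ B| = 7; needs |A ∩ B| / |A| ≥ 4/5 — true.
(e) legal: |A| = 8, |A ∩ B| = 5; needs |A ∩ B| / |A| ≤ 2/3 — true.

5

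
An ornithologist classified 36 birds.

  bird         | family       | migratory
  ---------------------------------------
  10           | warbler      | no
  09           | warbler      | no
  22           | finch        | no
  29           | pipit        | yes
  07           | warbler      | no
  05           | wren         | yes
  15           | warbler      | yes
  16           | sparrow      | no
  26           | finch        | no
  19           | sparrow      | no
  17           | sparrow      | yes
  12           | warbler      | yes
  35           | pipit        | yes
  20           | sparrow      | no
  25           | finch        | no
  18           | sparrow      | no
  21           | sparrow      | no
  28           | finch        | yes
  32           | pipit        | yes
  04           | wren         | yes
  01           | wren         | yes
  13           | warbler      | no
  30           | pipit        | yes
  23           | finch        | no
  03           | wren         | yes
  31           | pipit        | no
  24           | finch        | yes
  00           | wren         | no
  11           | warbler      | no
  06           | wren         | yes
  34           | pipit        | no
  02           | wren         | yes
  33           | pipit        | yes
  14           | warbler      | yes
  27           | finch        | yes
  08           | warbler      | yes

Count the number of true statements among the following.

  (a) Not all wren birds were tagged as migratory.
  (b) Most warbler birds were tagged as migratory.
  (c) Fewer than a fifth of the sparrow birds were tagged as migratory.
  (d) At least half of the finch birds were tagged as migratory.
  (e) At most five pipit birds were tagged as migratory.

3

(a) wren: |A| = 7, |A ∩ B| = 6; needs A ⊄ B (|A ∖ B| ≥ 1) — true.
(b) warbler: |A| = 9, |A ∩ B| = 4; needs |A ∩ B| > |A ∖ B| — false.
(c) sparrow: |A| = 6, |A ∩ B| = 1; needs |A ∩ B| / |A| < 1/5 — true.
(d) finch: |A| = 7, |A ∩ B| = 3; needs |A ∩ B| ≥ |A ∖ B| — false.
(e) pipit: |A| = 7, |A ∩ B| = 5; needs |A ∩ B| ≤ 5 — true.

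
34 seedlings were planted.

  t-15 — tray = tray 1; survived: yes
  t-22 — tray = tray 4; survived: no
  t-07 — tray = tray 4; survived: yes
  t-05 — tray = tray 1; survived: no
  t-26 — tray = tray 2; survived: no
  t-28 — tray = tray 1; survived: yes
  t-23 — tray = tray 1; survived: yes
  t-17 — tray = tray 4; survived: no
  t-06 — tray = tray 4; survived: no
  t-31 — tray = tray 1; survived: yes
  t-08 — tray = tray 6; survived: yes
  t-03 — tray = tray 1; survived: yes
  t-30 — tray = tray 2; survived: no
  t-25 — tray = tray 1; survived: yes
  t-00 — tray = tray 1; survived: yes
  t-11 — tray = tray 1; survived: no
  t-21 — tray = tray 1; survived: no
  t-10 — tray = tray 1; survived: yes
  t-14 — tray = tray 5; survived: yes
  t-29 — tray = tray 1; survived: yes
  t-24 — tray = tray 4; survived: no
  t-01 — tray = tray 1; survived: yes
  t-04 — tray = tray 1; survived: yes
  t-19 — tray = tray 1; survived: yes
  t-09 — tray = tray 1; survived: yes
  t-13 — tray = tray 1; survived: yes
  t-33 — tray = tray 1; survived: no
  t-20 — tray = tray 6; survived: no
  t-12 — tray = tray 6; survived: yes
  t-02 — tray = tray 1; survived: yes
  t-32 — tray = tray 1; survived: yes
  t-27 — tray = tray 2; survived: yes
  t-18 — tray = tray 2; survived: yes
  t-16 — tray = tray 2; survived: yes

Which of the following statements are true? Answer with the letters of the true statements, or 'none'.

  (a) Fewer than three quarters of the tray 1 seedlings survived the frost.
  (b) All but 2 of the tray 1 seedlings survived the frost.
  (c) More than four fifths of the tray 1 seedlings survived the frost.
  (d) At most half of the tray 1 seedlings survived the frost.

|A| = 20, |A ∩ B| = 16, |A ∖ B| = 4.
(a) |A ∩ B| / |A| < 3/4: fails.
(b) |A ∖ B| = 2: fails.
(c) |A ∩ B| / |A| > 4/5: fails.
(d) |A ∩ B| ≤ |A ∖ B|: fails.

none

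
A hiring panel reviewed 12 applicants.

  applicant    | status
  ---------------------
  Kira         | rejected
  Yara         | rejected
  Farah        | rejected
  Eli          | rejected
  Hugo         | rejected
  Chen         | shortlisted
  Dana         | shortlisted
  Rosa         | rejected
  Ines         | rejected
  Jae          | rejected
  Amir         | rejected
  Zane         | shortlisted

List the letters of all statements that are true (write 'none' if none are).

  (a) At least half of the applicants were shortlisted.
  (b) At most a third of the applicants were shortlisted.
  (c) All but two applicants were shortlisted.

(b)

|A| = 12, |A ∩ B| = 3, |A ∖ B| = 9.
(a) |A ∩ B| ≥ |A ∖ B|: fails.
(b) |A ∩ B| / |A| ≤ 1/3: holds.
(c) |A ∖ B| = 2: fails.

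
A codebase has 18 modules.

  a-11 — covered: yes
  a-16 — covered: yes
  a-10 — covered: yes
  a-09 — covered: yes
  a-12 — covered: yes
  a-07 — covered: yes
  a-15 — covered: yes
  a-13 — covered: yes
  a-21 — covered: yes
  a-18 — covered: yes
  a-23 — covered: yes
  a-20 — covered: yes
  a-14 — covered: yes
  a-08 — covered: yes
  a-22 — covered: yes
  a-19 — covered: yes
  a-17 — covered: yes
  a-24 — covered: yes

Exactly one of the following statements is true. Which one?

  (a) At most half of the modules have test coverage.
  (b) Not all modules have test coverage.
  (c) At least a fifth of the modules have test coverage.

(c)

|A| = 18, |A ∩ B| = 18, |A ∖ B| = 0.
(a) requires |A ∩ B| ≤ |A ∖ B|: false.
(b) requires A ⊄ B (|A ∖ B| ≥ 1): false.
(c) requires |A ∩ B| / |A| ≥ 1/5: true.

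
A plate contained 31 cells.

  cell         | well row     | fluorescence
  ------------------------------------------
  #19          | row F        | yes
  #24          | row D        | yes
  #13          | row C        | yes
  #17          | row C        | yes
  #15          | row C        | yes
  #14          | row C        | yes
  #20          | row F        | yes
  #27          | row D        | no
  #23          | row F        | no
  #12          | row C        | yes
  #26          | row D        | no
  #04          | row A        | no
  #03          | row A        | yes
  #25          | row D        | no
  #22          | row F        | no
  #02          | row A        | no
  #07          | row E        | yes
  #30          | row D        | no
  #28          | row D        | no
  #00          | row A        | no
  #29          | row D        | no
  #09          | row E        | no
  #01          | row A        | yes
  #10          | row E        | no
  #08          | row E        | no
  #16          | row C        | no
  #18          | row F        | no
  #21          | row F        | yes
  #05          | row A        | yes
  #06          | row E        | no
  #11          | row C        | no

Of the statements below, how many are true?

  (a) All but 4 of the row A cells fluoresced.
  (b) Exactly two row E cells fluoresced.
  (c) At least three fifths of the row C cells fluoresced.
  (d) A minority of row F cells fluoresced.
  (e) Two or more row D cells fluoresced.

(a) row A: |A| = 6, |A ∩ B| = 3; needs |A ∖ B| = 4 — false.
(b) row E: |A| = 5, |A ∩ B| = 1; needs |A ∩ B| = 2 — false.
(c) row C: |A| = 7, |A ∩ B| = 5; needs |A ∩ B| / |A| ≥ 3/5 — true.
(d) row F: |A| = 6, |A ∩ B| = 3; needs |A ∩ B| < |A ∖ B| — false.
(e) row D: |A| = 7, |A ∩ B| = 1; needs |A ∩ B| ≥ 2 — false.

1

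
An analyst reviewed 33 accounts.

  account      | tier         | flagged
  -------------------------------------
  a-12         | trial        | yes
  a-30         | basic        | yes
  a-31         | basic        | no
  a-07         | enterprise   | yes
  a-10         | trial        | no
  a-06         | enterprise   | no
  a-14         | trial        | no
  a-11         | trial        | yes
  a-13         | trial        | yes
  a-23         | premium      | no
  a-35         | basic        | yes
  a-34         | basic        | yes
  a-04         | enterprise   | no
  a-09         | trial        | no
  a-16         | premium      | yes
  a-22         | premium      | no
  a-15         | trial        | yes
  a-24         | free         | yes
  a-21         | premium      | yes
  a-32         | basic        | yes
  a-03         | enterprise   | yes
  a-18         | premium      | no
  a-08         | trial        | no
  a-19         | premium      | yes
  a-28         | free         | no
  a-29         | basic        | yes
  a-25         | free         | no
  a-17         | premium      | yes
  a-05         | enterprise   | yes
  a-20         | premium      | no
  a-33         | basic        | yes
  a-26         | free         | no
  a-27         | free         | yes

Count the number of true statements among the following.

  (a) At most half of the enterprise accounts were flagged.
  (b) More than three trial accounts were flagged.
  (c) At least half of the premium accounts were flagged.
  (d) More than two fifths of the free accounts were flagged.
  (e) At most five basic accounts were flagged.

(a) enterprise: |A| = 5, |A ∩ B| = 3; needs |A ∩ B| ≤ |A ∖ B| — false.
(b) trial: |A| = 8, |A ∩ B| = 4; needs |A ∩ B| > 3 — true.
(c) premium: |A| = 8, |A ∩ B| = 4; needs |A ∩ B| ≥ |A ∖ B| — true.
(d) free: |A| = 5, |A ∩ B| = 2; needs |A ∩ B| / |A| > 2/5 — false.
(e) basic: |A| = 7, |A ∩ B| = 6; needs |A ∩ B| ≤ 5 — false.

2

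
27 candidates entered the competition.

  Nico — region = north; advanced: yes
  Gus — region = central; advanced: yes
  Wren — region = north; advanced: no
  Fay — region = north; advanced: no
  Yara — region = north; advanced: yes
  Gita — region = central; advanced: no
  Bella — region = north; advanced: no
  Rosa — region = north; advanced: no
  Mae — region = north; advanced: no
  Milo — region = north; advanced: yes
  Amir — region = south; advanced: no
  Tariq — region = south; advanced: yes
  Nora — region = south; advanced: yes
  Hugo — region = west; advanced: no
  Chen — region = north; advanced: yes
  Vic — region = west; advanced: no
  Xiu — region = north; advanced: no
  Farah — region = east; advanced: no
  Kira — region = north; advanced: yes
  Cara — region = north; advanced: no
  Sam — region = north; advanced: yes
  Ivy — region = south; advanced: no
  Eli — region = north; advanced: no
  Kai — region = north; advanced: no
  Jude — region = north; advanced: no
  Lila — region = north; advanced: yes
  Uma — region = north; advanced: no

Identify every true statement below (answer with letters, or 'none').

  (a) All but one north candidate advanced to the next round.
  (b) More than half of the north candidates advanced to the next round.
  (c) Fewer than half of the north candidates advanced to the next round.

|A| = 18, |A ∩ B| = 7, |A ∖ B| = 11.
(a) |A ∖ B| = 1: fails.
(b) |A ∩ B| > |A ∖ B|: fails.
(c) |A ∩ B| < |A ∖ B|: holds.

(c)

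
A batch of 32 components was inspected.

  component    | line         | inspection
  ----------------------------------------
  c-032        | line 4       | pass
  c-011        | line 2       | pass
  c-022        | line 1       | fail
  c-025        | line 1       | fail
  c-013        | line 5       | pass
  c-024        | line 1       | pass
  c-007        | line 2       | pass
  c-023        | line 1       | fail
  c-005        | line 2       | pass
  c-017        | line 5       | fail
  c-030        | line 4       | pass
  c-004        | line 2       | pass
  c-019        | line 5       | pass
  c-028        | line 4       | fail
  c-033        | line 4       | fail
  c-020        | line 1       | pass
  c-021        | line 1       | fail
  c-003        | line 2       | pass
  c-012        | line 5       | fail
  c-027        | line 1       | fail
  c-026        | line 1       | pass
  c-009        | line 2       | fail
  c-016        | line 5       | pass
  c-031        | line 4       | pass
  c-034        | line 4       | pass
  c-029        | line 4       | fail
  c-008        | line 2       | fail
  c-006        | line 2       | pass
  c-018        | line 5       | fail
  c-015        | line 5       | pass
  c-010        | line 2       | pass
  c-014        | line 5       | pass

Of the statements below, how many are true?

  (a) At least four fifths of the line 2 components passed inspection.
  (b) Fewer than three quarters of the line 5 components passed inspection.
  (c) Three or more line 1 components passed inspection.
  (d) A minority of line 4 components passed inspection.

(a) line 2: |A| = 9, |A ∩ B| = 7; needs |A ∩ B| / |A| ≥ 4/5 — false.
(b) line 5: |A| = 8, |A ∩ B| = 5; needs |A ∩ B| / |A| < 3/4 — true.
(c) line 1: |A| = 8, |A ∩ B| = 3; needs |A ∩ B| ≥ 3 — true.
(d) line 4: |A| = 7, |A ∩ B| = 4; needs |A ∩ B| < |A ∖ B| — false.

2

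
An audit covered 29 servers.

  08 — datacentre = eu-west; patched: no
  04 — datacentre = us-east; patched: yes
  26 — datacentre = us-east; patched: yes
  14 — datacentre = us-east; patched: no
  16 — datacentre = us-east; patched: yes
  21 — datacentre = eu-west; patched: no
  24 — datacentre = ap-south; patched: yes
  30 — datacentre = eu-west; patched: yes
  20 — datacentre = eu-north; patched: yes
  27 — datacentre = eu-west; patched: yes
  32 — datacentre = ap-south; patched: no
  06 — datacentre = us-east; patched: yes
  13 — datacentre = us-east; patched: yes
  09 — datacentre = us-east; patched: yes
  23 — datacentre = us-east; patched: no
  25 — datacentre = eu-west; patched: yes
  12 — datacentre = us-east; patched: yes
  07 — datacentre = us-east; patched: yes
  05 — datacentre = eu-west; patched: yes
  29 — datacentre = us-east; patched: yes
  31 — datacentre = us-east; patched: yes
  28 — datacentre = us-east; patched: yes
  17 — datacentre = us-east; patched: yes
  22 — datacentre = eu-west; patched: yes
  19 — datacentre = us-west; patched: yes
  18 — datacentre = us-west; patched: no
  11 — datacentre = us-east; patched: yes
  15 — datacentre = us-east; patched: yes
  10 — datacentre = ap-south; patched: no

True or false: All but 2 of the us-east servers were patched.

True

Truth condition: |A ∖ B| = 2.
|A| = 16, |A ∩ B| = 14, |A ∖ B| = 2.
|A ∖ B| = 2, so the statement is true.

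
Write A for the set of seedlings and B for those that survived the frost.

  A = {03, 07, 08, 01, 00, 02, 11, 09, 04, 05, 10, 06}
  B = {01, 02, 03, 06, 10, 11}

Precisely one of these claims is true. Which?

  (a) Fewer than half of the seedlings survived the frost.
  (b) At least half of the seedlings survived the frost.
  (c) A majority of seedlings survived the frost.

(b)

|A| = 12, |A ∩ B| = 6, |A ∖ B| = 6.
(a) requires |A ∩ B| < |A ∖ B|: false.
(b) requires |A ∩ B| ≥ |A ∖ B|: true.
(c) requires |A ∩ B| > |A ∖ B|: false.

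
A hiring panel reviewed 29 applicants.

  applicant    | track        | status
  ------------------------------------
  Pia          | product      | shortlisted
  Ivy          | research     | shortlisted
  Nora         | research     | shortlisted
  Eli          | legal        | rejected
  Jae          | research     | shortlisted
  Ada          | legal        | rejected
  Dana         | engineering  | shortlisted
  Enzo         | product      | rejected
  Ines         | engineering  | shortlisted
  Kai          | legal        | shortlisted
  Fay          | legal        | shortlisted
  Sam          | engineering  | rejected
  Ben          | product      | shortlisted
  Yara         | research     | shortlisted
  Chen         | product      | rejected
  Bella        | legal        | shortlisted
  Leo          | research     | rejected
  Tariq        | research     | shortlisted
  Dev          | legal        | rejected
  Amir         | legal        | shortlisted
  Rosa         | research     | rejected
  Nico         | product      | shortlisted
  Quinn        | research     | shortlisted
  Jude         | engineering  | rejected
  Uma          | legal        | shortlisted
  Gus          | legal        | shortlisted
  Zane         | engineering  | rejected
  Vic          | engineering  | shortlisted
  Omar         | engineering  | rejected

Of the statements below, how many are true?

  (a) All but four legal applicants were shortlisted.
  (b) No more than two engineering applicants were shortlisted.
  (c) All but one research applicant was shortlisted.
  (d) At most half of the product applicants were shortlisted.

(a) legal: |A| = 9, |A ∩ B| = 6; needs |A ∖ B| = 4 — false.
(b) engineering: |A| = 7, |A ∩ B| = 3; needs |A ∩ B| ≤ 2 — false.
(c) research: |A| = 8, |A ∩ B| = 6; needs |A ∖ B| = 1 — false.
(d) product: |A| = 5, |A ∩ B| = 3; needs |A ∩ B| ≤ |A ∖ B| — false.

0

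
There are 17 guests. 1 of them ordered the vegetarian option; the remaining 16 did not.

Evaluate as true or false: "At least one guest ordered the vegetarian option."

The determiner here denotes the relation: A ∩ B ≠ ∅ (|A ∩ B| ≥ 1).
|A| = 17, |A ∩ B| = 1, |A ∖ B| = 16.
So the statement is true.

True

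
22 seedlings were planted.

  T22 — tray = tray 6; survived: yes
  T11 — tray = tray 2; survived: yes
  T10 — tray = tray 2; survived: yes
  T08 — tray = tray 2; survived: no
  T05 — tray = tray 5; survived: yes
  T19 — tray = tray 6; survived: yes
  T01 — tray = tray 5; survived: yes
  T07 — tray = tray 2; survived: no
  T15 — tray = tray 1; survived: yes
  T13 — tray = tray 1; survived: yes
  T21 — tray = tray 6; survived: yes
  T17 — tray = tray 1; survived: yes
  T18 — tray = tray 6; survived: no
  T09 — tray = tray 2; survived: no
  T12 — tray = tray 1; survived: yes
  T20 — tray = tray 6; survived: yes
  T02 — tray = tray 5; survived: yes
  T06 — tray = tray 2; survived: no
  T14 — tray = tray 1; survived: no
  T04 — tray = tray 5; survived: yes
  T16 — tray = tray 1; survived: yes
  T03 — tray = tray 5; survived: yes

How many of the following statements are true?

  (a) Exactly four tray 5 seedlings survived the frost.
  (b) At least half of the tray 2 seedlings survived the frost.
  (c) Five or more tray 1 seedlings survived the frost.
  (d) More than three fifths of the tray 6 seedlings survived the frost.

(a) tray 5: |A| = 5, |A ∩ B| = 5; needs |A ∩ B| = 4 — false.
(b) tray 2: |A| = 6, |A ∩ B| = 2; needs |A ∩ B| ≥ |A ∖ B| — false.
(c) tray 1: |A| = 6, |A ∩ B| = 5; needs |A ∩ B| ≥ 5 — true.
(d) tray 6: |A| = 5, |A ∩ B| = 4; needs |A ∩ B| / |A| > 3/5 — true.

2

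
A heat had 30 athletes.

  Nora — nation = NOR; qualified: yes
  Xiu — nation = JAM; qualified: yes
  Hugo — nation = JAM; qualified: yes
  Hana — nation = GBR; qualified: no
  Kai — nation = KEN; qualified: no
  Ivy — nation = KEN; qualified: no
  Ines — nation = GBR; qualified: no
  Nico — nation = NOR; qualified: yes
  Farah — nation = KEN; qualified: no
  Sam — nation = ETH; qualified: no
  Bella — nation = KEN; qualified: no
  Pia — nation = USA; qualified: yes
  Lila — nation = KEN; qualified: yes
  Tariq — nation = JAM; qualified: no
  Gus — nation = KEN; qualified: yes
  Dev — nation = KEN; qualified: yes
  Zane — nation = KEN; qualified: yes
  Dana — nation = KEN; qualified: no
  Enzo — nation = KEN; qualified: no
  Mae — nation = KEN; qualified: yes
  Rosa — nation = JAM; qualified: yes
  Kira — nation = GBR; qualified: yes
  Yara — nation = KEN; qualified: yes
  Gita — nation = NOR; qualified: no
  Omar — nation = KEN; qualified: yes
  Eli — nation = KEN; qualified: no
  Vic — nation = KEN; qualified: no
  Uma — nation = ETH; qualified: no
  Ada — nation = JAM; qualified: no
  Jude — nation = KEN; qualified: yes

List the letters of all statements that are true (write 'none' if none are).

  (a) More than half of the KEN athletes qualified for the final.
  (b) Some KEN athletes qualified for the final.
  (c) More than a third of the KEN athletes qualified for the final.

|A| = 16, |A ∩ B| = 8, |A ∖ B| = 8.
(a) |A ∩ B| > |A ∖ B|: fails.
(b) A ∩ B ≠ ∅ (|A ∩ B| ≥ 1): holds.
(c) |A ∩ B| / |A| > 1/3: holds.

(b), (c)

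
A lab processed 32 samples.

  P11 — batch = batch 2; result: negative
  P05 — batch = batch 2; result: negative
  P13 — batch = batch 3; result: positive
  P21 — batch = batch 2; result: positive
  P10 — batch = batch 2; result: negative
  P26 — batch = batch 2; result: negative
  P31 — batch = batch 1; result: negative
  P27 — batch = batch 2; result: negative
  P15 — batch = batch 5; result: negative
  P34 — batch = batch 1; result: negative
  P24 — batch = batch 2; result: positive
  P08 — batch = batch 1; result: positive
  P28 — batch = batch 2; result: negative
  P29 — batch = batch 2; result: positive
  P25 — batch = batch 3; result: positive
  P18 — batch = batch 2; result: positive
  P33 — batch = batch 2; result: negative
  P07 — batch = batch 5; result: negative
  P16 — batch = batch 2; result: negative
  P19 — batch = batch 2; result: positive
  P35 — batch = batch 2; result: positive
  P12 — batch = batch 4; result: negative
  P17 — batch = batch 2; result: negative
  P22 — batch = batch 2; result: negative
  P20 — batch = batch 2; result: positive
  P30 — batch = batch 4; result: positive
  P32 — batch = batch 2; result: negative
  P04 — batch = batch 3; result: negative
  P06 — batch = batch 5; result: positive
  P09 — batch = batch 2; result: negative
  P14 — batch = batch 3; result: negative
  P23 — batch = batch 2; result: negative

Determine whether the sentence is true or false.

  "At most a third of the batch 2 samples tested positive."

Truth condition: |A ∩ B| / |A| ≤ 1/3.
|A| = 20, |A ∩ B| = 7, |A ∖ B| = 13.
|A ∩ B|/|A| = 7/20, so the statement is false.

False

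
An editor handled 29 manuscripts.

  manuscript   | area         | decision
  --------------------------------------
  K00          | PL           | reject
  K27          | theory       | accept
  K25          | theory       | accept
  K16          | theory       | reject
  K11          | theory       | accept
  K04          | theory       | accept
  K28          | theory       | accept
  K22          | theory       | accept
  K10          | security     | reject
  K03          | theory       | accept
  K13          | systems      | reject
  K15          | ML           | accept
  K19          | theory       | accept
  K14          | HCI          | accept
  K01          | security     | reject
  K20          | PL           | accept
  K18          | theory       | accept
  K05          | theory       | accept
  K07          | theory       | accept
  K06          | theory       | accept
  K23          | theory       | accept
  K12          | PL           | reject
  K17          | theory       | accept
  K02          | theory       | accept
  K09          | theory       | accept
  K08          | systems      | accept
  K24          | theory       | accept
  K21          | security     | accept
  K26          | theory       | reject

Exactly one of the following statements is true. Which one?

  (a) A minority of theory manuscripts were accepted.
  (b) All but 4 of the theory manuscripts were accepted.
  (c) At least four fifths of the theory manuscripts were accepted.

(c)

|A| = 19, |A ∩ B| = 17, |A ∖ B| = 2.
(a) requires |A ∩ B| < |A ∖ B|: false.
(b) requires |A ∖ B| = 4: false.
(c) requires |A ∩ B| / |A| ≥ 4/5: true.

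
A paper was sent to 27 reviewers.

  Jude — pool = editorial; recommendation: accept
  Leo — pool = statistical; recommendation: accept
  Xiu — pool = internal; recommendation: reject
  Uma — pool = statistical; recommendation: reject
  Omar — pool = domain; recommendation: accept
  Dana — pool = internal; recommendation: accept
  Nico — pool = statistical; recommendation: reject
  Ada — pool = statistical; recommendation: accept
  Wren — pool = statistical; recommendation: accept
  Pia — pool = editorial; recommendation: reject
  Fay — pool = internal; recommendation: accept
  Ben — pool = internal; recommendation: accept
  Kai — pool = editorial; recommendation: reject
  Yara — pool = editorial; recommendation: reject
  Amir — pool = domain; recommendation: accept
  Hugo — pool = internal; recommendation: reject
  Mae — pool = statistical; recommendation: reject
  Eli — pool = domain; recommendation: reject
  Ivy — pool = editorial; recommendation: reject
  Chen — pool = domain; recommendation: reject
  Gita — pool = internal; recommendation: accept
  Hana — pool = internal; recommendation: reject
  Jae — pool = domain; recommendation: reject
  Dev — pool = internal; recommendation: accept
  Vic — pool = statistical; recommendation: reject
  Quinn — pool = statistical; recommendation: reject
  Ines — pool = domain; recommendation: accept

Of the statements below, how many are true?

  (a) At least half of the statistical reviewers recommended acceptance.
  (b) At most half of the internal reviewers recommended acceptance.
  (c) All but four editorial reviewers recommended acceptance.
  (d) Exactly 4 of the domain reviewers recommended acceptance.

1

(a) statistical: |A| = 8, |A ∩ B| = 3; needs |A ∩ B| ≥ |A ∖ B| — false.
(b) internal: |A| = 8, |A ∩ B| = 5; needs |A ∩ B| ≤ |A ∖ B| — false.
(c) editorial: |A| = 5, |A ∩ B| = 1; needs |A ∖ B| = 4 — true.
(d) domain: |A| = 6, |A ∩ B| = 3; needs |A ∩ B| = 4 — false.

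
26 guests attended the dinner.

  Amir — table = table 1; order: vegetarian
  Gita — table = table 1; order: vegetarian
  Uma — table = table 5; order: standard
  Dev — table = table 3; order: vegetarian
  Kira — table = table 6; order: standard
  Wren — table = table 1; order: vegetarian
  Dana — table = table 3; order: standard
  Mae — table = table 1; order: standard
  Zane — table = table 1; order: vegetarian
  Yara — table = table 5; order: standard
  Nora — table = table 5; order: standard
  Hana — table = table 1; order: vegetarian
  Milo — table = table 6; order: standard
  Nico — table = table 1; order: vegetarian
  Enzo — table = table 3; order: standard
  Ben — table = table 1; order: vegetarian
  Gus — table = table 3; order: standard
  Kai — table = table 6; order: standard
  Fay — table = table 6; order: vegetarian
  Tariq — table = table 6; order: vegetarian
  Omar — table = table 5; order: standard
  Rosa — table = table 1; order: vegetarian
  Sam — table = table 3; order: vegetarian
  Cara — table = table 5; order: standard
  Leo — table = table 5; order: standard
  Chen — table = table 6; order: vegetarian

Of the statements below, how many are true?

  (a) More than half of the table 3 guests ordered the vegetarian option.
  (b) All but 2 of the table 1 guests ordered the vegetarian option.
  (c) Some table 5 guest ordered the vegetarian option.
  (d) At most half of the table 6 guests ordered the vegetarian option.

(a) table 3: |A| = 5, |A ∩ B| = 2; needs |A ∩ B| > |A ∖ B| — false.
(b) table 1: |A| = 9, |A ∩ B| = 8; needs |A ∖ B| = 2 — false.
(c) table 5: |A| = 6, |A ∩ B| = 0; needs A ∩ B ≠ ∅ (|A ∩ B| ≥ 1) — false.
(d) table 6: |A| = 6, |A ∩ B| = 3; needs |A ∩ B| ≤ |A ∖ B| — true.

1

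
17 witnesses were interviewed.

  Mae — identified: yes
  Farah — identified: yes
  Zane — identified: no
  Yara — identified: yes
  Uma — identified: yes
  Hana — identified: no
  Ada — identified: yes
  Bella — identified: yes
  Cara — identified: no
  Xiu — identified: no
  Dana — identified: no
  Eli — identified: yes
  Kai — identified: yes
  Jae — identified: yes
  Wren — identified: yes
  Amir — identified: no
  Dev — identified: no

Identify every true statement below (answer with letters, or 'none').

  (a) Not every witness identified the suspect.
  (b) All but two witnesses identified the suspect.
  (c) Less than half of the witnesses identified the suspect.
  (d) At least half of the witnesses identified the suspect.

(a), (d)

|A| = 17, |A ∩ B| = 10, |A ∖ B| = 7.
(a) A ⊄ B (|A ∖ B| ≥ 1): holds.
(b) |A ∖ B| = 2: fails.
(c) |A ∩ B| < |A ∖ B|: fails.
(d) |A ∩ B| ≥ |A ∖ B|: holds.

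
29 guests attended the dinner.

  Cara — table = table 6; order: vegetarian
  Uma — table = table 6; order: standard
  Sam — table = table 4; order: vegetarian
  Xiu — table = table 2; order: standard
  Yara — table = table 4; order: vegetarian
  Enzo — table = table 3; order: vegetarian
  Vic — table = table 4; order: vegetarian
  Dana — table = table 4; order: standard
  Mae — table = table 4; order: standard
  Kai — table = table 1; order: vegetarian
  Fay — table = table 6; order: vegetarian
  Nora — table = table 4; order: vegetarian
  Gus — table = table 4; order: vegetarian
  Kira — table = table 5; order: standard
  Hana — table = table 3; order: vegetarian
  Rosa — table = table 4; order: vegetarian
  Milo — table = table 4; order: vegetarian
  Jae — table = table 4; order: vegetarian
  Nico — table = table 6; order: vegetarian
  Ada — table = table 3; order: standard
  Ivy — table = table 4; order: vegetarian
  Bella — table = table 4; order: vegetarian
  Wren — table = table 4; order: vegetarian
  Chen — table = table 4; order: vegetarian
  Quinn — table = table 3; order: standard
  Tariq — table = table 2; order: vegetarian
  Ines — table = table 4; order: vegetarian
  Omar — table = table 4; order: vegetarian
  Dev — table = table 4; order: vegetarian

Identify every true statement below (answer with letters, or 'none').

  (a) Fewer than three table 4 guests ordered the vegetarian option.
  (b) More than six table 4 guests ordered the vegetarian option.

|A| = 17, |A ∩ B| = 15, |A ∖ B| = 2.
(a) |A ∩ B| < 3: fails.
(b) |A ∩ B| > 6: holds.

(b)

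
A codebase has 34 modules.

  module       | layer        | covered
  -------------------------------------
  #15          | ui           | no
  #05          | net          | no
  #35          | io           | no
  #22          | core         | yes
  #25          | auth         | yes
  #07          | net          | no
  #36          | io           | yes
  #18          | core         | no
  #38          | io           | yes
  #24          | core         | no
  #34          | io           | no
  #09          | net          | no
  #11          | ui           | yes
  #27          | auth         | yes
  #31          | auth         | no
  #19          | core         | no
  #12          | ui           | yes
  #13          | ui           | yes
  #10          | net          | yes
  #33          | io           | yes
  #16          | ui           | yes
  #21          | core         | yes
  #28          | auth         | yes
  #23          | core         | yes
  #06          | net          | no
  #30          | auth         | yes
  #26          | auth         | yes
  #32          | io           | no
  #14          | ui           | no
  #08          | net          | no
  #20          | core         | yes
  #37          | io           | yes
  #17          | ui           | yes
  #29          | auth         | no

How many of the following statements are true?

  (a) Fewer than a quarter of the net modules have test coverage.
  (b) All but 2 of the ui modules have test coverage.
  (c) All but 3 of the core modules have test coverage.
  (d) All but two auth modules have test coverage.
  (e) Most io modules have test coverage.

5

(a) net: |A| = 6, |A ∩ B| = 1; needs |A ∩ B| / |A| < 1/4 — true.
(b) ui: |A| = 7, |A ∩ B| = 5; needs |A ∖ B| = 2 — true.
(c) core: |A| = 7, |A ∩ B| = 4; needs |A ∖ B| = 3 — true.
(d) auth: |A| = 7, |A ∩ B| = 5; needs |A ∖ B| = 2 — true.
(e) io: |A| = 7, |A ∩ B| = 4; needs |A ∩ B| > |A ∖ B| — true.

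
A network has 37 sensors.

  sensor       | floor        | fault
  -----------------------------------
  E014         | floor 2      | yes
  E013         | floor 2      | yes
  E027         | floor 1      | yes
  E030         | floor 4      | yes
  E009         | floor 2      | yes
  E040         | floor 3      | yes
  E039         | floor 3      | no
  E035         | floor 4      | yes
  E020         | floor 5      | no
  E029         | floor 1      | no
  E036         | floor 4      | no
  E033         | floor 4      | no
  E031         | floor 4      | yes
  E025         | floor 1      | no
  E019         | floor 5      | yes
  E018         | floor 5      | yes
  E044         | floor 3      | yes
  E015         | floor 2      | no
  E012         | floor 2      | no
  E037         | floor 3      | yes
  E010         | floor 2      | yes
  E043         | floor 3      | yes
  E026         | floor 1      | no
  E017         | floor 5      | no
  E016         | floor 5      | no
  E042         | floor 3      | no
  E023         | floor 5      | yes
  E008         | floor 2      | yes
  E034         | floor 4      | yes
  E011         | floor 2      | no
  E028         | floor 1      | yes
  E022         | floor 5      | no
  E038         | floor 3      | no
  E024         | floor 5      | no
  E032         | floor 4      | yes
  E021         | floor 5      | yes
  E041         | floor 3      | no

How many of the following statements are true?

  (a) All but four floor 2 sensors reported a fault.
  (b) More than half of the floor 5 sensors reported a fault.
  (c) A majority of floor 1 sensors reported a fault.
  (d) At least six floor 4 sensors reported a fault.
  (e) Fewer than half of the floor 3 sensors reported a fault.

(a) floor 2: |A| = 8, |A ∩ B| = 5; needs |A ∖ B| = 4 — false.
(b) floor 5: |A| = 9, |A ∩ B| = 4; needs |A ∩ B| > |A ∖ B| — false.
(c) floor 1: |A| = 5, |A ∩ B| = 2; needs |A ∩ B| > |A ∖ B| — false.
(d) floor 4: |A| = 7, |A ∩ B| = 5; needs |A ∩ B| ≥ 6 — false.
(e) floor 3: |A| = 8, |A ∩ B| = 4; needs |A ∩ B| < |A ∖ B| — false.

0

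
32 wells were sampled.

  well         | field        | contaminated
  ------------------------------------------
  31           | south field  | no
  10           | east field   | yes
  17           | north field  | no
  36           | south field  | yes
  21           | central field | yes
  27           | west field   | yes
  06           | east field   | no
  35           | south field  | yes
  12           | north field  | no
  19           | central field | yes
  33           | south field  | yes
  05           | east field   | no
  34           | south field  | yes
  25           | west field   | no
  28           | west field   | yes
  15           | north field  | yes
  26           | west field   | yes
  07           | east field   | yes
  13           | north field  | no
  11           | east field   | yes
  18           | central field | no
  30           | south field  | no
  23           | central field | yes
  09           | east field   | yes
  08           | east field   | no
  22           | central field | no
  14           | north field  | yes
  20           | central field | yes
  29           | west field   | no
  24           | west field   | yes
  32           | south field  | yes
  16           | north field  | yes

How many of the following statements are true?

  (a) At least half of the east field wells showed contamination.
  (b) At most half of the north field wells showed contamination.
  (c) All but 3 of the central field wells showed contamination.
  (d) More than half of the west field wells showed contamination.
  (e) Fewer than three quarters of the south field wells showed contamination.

4

(a) east field: |A| = 7, |A ∩ B| = 4; needs |A ∩ B| ≥ |A ∖ B| — true.
(b) north field: |A| = 6, |A ∩ B| = 3; needs |A ∩ B| ≤ |A ∖ B| — true.
(c) central field: |A| = 6, |A ∩ B| = 4; needs |A ∖ B| = 3 — false.
(d) west field: |A| = 6, |A ∩ B| = 4; needs |A ∩ B| > |A ∖ B| — true.
(e) south field: |A| = 7, |A ∩ B| = 5; needs |A ∩ B| / |A| < 3/4 — true.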